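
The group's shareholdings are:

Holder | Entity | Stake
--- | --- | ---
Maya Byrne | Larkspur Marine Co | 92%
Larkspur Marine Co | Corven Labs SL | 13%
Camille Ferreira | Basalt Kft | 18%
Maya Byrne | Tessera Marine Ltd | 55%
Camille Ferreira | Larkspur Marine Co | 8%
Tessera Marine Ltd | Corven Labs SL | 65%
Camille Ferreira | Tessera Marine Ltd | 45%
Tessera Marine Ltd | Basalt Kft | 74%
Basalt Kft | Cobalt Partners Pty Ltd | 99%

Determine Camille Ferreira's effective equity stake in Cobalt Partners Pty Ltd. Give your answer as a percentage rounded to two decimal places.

50.79%

Camille reaches Cobalt along 2 paths.
Via Basalt: 18% × 99% = 17.82%.
Via Tessera → Basalt: 45% × 74% × 99% = 32.967%.
Total: 17.82% + 32.967% = 50.787%.
Rounded: 50.79%.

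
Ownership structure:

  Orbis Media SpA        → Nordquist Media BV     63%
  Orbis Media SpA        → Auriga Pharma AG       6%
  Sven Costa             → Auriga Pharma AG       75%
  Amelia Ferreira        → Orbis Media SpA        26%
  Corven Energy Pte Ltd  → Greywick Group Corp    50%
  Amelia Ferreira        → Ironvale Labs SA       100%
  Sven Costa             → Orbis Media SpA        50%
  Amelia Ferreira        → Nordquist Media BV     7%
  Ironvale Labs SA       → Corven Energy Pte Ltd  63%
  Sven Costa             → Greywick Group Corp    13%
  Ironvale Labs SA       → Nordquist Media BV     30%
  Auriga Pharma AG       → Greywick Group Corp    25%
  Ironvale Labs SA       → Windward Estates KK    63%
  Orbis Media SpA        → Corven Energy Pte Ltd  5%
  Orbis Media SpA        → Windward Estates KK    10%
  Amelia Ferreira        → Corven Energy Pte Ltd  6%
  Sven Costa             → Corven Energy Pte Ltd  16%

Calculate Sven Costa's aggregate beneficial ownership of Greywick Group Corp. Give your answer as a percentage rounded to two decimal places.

41.75%

Sven reaches Greywick along 5 paths.
Via Orbis → Corven: 50% × 5% × 50% = 1.25%.
Via Corven: 16% × 50% = 8%.
Via Orbis → Auriga: 50% × 6% × 25% = 0.75%.
Via Auriga: 75% × 25% = 18.75%.
Direct stake: 13% = 13%.
Total: 1.25% + 8% + 0.75% + 18.75% + 13% = 41.75%.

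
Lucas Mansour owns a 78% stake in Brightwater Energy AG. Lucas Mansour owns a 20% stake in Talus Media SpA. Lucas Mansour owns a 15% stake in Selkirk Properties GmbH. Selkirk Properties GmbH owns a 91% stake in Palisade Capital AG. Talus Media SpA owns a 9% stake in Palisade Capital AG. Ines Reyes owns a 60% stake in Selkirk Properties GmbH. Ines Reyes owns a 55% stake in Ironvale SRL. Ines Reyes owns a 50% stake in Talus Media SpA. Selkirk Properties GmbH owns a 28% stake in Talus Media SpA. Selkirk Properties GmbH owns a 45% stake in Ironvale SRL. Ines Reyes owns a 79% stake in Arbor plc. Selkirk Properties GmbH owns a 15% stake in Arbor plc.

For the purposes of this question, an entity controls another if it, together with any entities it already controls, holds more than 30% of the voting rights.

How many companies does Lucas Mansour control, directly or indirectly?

1

Lucas holds 78% of Brightwater, so Lucas controls Brightwater.
No other company's threshold is met.
Lucas controls 1 company.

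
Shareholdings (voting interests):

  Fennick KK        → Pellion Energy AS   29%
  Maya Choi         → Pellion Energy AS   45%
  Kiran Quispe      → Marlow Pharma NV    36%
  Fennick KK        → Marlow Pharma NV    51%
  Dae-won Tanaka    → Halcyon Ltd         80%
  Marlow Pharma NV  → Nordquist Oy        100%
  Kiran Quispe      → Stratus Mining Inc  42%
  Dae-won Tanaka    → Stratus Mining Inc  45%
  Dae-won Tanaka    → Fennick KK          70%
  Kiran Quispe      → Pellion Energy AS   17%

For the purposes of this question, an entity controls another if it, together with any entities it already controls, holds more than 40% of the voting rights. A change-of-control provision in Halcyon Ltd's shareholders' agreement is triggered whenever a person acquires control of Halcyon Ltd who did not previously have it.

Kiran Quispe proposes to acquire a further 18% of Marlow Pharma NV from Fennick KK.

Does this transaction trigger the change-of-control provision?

The purchase adds only to Kiran's holdings (Fennick's stake shrinks), so Kiran is the only person who could newly come to control Halcyon.
Kiran holds 42% of Stratus, so Kiran controls Stratus.
Neither Kiran nor any entity Kiran controls holds any voting interest in Halcyon.
So before the transaction, Kiran does not control Halcyon.
After the purchase, Kiran's direct stake in Marlow rises to 36% + 18% = 54%, and Fennick's stake falls to 33%.
Kiran holds 54% of Marlow, so Kiran controls Marlow.
Marlow holds 100% of Nordquist, so Kiran controls Nordquist.
After the transaction, neither Kiran nor any entity Kiran controls holds a voting interest in Halcyon, so Kiran still does not control it.
No new person acquires control, so the clause is not triggered.

No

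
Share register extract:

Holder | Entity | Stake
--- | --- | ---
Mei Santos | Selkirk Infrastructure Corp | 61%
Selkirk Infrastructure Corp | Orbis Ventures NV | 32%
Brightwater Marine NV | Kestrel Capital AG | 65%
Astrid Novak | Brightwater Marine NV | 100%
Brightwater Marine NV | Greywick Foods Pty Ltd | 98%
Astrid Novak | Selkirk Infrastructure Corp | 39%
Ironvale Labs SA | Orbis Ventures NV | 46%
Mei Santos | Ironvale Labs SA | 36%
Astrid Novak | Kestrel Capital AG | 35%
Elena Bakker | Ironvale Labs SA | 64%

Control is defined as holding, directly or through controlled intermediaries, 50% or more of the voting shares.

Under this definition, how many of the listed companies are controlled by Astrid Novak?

3

Astrid holds 100% of Brightwater, so Astrid controls Brightwater.
Brightwater holds 98% of Greywick, so Astrid controls Greywick.
Astrid and Brightwater together hold 35% + 65% = 100% of Kestrel, so Astrid controls Kestrel.
No other company's threshold is met.
Astrid controls 3 companies.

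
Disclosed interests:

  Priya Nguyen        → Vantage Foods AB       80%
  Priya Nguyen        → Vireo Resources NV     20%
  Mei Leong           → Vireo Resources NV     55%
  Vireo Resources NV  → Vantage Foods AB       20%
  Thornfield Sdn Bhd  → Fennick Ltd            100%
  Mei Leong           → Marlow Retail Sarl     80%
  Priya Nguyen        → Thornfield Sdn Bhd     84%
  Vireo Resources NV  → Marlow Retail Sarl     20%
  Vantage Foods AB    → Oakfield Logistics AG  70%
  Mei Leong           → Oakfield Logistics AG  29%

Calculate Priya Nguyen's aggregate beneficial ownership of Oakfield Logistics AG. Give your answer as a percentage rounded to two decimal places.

58.80%

Priya reaches Oakfield along 2 paths.
Via Vireo → Vantage: 20% × 20% × 70% = 2.8%.
Via Vantage: 80% × 70% = 56%.
Total: 2.8% + 56% = 58.8%.
Rounded: 58.80%.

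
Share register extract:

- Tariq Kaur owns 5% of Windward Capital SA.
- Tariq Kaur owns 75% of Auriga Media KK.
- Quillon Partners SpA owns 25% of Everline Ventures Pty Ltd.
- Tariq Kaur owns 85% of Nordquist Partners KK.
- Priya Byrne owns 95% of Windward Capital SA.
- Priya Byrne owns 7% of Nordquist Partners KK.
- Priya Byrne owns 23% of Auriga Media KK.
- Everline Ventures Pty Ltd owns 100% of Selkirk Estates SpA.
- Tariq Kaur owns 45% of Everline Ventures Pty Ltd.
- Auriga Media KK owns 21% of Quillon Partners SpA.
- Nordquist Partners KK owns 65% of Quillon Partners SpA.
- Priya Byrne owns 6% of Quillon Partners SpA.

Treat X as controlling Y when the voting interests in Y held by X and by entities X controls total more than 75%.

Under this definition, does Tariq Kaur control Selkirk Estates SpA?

Tariq holds 85% of Nordquist, so Tariq controls Nordquist.
Neither Tariq nor any entity Tariq controls holds any voting interest in Selkirk.
So Tariq does not control Selkirk.

No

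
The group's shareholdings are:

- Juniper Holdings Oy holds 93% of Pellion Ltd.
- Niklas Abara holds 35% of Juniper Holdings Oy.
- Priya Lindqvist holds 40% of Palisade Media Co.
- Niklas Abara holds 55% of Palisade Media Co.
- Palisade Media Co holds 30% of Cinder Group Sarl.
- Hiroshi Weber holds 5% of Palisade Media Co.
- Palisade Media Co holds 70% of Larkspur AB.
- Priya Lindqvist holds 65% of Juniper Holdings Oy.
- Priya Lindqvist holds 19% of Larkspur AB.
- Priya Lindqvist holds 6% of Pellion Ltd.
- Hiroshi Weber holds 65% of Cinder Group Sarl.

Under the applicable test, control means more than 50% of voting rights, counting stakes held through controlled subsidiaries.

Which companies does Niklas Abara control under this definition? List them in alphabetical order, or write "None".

Niklas holds 55% of Palisade, so Niklas controls Palisade.
Palisade holds 70% of Larkspur, so Niklas controls Larkspur.
No other company's threshold is met.

Larkspur AB, Palisade Media Co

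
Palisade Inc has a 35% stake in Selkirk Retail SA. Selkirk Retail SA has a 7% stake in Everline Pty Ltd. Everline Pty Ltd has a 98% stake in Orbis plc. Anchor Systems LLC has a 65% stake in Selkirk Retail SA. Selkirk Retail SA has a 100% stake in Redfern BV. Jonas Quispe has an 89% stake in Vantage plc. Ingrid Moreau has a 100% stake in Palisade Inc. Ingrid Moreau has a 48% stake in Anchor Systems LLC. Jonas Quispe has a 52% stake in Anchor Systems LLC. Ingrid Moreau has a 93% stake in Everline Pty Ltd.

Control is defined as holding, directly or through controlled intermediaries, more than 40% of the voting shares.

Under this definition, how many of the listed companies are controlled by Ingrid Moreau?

6

Ingrid holds 48% of Anchor, so Ingrid controls Anchor.
Ingrid holds 100% of Palisade, so Ingrid controls Palisade.
Palisade and Anchor together hold 35% + 65% = 100% of Selkirk, so Ingrid controls Selkirk.
Ingrid and Selkirk together hold 93% + 7% = 100% of Everline, so Ingrid controls Everline.
Selkirk holds 100% of Redfern, so Ingrid controls Redfern.
Everline holds 98% of Orbis, so Ingrid controls Orbis.
No other company's threshold is met.
Ingrid controls 6 companies.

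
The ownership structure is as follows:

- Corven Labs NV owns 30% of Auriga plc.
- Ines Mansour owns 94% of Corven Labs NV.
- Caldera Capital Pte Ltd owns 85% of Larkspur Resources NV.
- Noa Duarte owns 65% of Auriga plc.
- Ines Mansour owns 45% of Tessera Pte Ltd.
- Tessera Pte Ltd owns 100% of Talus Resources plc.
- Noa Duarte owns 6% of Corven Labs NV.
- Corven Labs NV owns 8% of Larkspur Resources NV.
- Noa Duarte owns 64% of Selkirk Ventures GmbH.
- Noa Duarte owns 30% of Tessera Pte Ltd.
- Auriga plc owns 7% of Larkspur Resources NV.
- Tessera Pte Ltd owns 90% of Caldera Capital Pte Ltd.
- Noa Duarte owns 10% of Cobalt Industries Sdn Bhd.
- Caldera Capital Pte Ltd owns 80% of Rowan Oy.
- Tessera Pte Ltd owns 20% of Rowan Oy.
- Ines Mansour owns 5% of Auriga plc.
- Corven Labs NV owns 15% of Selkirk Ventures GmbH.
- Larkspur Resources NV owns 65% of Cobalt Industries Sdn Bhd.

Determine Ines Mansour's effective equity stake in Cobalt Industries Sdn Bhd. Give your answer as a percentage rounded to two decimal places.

28.77%

Ines reaches Cobalt along 4 paths.
Via Auriga → Larkspur: 5% × 7% × 65% = 0.2275%.
Via Corven → Auriga → Larkspur: 94% × 30% × 7% × 65% = 1.2831%.
Via Tessera → Caldera → Larkspur: 45% × 90% × 85% × 65% = 22.37625%.
Via Corven → Larkspur: 94% × 8% × 65% = 4.888%.
Total: 0.2275% + 1.2831% + 22.37625% + 4.888% = 28.77485%.
Rounded: 28.77%.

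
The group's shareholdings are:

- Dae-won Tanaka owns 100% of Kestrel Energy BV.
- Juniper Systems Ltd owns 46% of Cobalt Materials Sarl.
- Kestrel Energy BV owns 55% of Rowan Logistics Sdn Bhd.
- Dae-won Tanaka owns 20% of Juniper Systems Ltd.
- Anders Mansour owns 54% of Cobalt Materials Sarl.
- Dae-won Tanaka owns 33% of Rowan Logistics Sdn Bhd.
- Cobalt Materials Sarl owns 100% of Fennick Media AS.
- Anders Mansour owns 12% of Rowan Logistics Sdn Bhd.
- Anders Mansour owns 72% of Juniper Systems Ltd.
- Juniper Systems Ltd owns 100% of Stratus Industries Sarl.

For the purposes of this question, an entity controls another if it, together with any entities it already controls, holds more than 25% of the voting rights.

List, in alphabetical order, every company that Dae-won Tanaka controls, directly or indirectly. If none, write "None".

Dae-won holds 100% of Kestrel, so Dae-won controls Kestrel.
Kestrel and Dae-won together hold 55% + 33% = 88% of Rowan, so Dae-won controls Rowan.
No other company's threshold is met.

Kestrel Energy BV, Rowan Logistics Sdn Bhd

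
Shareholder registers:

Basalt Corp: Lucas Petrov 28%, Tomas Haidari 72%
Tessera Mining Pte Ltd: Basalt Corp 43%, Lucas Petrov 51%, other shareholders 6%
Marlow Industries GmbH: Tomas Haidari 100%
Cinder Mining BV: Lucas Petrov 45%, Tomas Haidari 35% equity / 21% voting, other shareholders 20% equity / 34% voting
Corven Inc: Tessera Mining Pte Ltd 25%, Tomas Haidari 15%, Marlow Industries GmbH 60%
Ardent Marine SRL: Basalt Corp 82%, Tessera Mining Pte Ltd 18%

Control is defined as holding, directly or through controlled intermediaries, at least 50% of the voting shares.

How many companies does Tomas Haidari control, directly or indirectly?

Tomas holds 72% of Basalt, so Tomas controls Basalt.
Tomas holds 100% of Marlow, so Tomas controls Marlow.
Tomas and Marlow together hold 15% + 60% = 75% of Corven, so Tomas controls Corven.
Basalt holds 82% of Ardent, so Tomas controls Ardent.
No other company's threshold is met.
Tomas controls 4 companies.

4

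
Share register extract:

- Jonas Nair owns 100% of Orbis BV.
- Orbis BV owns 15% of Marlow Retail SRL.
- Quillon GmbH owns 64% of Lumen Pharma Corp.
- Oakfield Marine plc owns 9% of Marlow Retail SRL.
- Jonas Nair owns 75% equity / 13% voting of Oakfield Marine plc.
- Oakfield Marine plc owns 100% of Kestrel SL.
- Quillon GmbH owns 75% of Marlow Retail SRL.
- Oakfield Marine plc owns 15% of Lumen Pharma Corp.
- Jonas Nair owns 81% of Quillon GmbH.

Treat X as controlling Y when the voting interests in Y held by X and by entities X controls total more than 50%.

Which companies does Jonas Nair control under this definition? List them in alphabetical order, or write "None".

Lumen Pharma Corp, Marlow Retail SRL, Orbis BV, Quillon GmbH

Jonas holds 81% of Quillon, so Jonas controls Quillon.
Jonas holds 100% of Orbis, so Jonas controls Orbis.
Orbis and Quillon together hold 15% + 75% = 90% of Marlow, so Jonas controls Marlow.
Quillon holds 64% of Lumen, so Jonas controls Lumen.
No other company's threshold is met.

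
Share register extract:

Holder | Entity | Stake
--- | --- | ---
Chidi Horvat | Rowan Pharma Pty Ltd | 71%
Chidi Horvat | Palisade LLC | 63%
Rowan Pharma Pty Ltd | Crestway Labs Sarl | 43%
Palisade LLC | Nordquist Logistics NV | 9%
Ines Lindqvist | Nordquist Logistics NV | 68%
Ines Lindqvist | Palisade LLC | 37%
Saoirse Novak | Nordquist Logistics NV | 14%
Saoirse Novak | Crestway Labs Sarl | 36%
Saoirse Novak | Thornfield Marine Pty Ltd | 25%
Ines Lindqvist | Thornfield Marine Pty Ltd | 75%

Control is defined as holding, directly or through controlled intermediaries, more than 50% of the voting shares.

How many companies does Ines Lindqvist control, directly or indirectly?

2

Ines holds 75% of Thornfield, so Ines controls Thornfield.
Ines holds 68% of Nordquist, so Ines controls Nordquist.
No other company's threshold is met.
Ines controls 2 companies.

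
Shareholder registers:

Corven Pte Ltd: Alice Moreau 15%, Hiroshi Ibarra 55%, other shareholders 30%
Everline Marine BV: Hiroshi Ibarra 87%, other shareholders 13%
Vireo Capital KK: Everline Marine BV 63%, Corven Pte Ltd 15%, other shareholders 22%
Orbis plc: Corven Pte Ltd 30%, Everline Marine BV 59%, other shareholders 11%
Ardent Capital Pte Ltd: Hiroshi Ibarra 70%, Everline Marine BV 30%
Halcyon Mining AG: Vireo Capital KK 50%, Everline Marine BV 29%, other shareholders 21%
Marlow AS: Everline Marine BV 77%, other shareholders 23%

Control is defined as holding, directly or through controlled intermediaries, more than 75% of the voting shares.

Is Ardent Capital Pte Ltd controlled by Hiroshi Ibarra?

Yes

Hiroshi holds 87% of Everline, so Hiroshi controls Everline.
Hiroshi and Everline together hold 70% + 30% = 100% of Ardent, so Hiroshi controls Ardent.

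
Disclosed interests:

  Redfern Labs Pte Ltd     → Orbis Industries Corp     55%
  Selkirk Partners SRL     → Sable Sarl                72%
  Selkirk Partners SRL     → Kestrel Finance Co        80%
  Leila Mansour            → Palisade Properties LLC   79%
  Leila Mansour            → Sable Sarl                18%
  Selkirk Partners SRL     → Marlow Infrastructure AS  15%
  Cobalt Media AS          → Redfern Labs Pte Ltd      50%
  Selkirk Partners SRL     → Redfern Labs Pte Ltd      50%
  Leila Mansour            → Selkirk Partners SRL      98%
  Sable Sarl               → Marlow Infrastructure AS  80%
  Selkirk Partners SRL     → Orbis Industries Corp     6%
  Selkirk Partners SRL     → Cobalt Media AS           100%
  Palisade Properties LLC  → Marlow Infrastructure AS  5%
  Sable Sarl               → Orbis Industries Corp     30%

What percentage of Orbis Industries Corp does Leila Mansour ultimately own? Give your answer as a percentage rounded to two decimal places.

Leila reaches Orbis along 5 paths.
Via Sable: 18% × 30% = 5.4%.
Via Selkirk → Sable: 98% × 72% × 30% = 21.168%.
Via Selkirk → Cobalt → Redfern: 98% × 100% × 50% × 55% = 26.95%.
Via Selkirk → Redfern: 98% × 50% × 55% = 26.95%.
Via Selkirk: 98% × 6% = 5.88%.
Total: 5.4% + 21.168% + 26.95% + 26.95% + 5.88% = 86.348%.
Rounded: 86.35%.

86.35%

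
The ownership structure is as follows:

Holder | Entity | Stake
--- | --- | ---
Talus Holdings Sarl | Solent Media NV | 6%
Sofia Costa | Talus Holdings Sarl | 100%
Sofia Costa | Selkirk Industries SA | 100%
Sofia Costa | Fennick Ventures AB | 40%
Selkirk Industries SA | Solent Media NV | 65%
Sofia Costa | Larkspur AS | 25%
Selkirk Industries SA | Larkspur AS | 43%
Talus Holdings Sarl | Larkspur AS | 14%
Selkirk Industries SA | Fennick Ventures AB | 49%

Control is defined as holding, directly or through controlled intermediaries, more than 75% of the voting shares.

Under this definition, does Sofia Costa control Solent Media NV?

Sofia holds 100% of Selkirk, so Sofia controls Selkirk.
Sofia holds 100% of Talus, so Sofia controls Talus.
Talus and Selkirk and Sofia together hold 14% + 43% + 25% = 82% of Larkspur, so Sofia controls Larkspur.
Sofia and Selkirk together hold 40% + 49% = 89% of Fennick, so Sofia controls Fennick.
In Solent, Sofia's side holds only 65% + 6% = 71%, not > 75%.
So Sofia does not control Solent.

No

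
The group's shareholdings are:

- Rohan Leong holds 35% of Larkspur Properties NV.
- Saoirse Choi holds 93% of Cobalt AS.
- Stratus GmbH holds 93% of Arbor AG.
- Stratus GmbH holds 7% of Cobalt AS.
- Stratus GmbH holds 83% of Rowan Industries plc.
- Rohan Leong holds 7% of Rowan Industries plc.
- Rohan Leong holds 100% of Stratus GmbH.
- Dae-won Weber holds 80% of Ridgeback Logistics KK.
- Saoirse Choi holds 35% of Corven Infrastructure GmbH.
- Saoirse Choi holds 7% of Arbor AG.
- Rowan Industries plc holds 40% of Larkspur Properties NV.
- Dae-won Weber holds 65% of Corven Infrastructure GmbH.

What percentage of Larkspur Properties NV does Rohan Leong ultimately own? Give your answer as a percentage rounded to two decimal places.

Rohan reaches Larkspur along 3 paths.
Via Rowan: 7% × 40% = 2.8%.
Via Stratus → Rowan: 100% × 83% × 40% = 33.2%.
Direct stake: 35% = 35%.
Total: 2.8% + 33.2% + 35% = 71%.
Rounded: 71.00%.

71.00%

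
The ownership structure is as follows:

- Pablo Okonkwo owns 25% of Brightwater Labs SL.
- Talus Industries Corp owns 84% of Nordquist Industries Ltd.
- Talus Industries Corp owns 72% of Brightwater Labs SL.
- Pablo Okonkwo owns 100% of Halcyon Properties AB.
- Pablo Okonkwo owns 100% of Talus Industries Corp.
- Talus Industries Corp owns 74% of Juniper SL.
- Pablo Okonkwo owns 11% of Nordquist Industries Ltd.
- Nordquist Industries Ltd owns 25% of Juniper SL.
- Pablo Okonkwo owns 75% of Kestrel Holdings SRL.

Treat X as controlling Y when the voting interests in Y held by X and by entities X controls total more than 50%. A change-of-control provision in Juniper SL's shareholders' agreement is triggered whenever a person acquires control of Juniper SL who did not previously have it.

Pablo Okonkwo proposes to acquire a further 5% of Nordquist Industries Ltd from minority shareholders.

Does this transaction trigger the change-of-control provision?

No

The purchase changes only Pablo's holdings, so Pablo is the only person who could newly come to control Juniper.
Pablo holds 100% of Talus, so Pablo controls Talus.
Talus and Pablo together hold 84% + 11% = 95% of Nordquist, so Pablo controls Nordquist.
Nordquist and Talus together hold 25% + 74% = 99% of Juniper, so Pablo controls Juniper.
So Pablo already controls Juniper before the transaction.
After the purchase, Pablo's direct stake in Nordquist rises to 11% + 5% = 16%.
Pablo controlled Juniper already, so this is not a new person acquiring control; every other person's position is unchanged or reduced.
No new person acquires control, so the clause is not triggered.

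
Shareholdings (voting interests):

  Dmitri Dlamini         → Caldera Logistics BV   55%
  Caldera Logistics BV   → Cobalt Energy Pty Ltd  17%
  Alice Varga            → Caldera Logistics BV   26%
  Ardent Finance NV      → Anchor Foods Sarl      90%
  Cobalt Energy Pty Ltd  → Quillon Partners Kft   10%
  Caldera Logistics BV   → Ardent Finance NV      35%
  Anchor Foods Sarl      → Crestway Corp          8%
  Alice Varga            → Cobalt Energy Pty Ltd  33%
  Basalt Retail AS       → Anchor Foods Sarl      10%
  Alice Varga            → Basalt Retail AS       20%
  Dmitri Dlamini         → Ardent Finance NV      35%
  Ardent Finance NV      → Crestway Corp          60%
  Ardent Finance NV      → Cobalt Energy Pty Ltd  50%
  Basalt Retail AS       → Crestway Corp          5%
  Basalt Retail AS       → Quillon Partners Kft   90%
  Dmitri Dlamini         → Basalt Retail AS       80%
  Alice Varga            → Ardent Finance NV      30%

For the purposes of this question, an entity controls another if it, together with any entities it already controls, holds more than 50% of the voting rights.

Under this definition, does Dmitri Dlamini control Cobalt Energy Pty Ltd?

Dmitri holds 55% of Caldera, so Dmitri controls Caldera.
Caldera and Dmitri together hold 35% + 35% = 70% of Ardent, so Dmitri controls Ardent.
Ardent and Caldera together hold 50% + 17% = 67% of Cobalt, so Dmitri controls Cobalt.

Yes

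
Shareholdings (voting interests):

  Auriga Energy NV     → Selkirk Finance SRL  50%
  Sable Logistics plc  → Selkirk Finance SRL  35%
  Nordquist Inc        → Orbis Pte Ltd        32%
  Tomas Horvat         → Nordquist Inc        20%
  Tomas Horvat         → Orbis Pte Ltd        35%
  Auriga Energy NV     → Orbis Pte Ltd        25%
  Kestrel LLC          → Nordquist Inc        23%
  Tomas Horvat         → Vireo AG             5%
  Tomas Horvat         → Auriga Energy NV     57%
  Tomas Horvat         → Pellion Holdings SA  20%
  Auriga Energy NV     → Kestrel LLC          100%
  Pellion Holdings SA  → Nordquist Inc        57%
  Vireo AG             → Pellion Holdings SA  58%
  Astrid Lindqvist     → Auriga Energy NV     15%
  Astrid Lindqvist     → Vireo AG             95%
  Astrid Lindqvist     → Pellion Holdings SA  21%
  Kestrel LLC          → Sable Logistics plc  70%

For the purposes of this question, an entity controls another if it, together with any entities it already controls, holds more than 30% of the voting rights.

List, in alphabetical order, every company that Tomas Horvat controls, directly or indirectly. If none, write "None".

Auriga Energy NV, Kestrel LLC, Nordquist Inc, Orbis Pte Ltd, Sable Logistics plc, Selkirk Finance SRL

Tomas holds 57% of Auriga, so Tomas controls Auriga.
Auriga holds 100% of Kestrel, so Tomas controls Kestrel.
Tomas and Kestrel together hold 20% + 23% = 43% of Nordquist, so Tomas controls Nordquist.
Kestrel holds 70% of Sable, so Tomas controls Sable.
Tomas and Nordquist and Auriga together hold 35% + 32% + 25% = 92% of Orbis, so Tomas controls Orbis.
Sable and Auriga together hold 35% + 50% = 85% of Selkirk, so Tomas controls Selkirk.
No other company's threshold is met.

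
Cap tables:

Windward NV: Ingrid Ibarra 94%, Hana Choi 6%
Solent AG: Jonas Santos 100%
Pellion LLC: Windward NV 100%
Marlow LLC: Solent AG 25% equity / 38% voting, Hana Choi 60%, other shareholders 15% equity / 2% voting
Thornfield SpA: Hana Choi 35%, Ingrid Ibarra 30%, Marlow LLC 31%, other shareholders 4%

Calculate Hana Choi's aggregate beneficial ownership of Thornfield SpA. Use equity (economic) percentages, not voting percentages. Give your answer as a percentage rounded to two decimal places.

53.60%

Hana reaches Thornfield along 2 paths.
Direct stake: 35% = 35%.
Via Marlow: 60% × 31% = 18.6%.
Total: 35% + 18.6% = 53.6%.
Rounded: 53.60%.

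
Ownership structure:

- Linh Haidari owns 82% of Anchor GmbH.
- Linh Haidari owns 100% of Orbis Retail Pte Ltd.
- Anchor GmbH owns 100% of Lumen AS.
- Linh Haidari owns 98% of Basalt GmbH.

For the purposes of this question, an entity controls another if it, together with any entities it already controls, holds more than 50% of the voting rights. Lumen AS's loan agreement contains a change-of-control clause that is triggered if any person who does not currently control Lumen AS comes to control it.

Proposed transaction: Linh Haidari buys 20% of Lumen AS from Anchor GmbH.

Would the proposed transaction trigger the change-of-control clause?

The purchase adds only to Linh's holdings (Anchor's stake shrinks), so Linh is the only person who could newly come to control Lumen.
Linh holds 82% of Anchor, so Linh controls Anchor.
Anchor holds 100% of Lumen, so Linh controls Lumen.
So Linh already controls Lumen before the transaction.
After the purchase, Linh holds 20% of Lumen directly, and Anchor's stake falls to 80%.
Linh controlled Lumen already, so this is not a new person acquiring control; every other person's position is unchanged or reduced.
No new person acquires control, so the clause is not triggered.

No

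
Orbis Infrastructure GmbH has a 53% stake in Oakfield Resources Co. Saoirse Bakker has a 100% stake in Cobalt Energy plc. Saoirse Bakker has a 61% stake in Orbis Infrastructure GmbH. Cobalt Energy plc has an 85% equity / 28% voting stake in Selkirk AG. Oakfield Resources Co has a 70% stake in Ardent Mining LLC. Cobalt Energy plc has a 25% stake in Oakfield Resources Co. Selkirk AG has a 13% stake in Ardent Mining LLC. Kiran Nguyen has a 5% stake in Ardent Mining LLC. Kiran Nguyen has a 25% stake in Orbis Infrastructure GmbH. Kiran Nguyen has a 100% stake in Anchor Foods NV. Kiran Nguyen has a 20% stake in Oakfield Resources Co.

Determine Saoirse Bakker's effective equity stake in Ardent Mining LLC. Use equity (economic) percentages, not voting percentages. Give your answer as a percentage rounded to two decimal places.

Saoirse reaches Ardent along 3 paths.
Via Cobalt → Selkirk: 100% × 85% × 13% = 11.05%.
Via Orbis → Oakfield: 61% × 53% × 70% = 22.631%.
Via Cobalt → Oakfield: 100% × 25% × 70% = 17.5%.
Total: 11.05% + 22.631% + 17.5% = 51.181%.
Rounded: 51.18%.

51.18%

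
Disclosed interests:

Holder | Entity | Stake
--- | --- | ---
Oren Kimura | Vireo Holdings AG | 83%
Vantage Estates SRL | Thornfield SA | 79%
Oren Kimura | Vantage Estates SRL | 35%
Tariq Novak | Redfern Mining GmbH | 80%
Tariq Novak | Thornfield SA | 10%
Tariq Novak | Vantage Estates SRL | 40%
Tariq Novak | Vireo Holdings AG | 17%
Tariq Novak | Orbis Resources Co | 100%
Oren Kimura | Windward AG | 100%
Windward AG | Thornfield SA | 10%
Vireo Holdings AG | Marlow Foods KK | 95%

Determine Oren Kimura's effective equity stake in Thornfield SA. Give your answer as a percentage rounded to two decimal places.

Oren reaches Thornfield along 2 paths.
Via Vantage: 35% × 79% = 27.65%.
Via Windward: 100% × 10% = 10%.
Total: 27.65% + 10% = 37.65%.

37.65%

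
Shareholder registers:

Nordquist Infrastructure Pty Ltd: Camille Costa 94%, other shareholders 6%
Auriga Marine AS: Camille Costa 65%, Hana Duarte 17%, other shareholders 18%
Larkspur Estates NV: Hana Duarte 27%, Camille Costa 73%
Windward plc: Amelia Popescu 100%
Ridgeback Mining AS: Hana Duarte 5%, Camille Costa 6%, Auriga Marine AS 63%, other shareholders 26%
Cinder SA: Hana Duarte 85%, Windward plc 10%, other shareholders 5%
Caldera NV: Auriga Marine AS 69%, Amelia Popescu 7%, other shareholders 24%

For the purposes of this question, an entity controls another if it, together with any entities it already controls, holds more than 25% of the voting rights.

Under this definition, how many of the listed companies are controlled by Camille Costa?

Camille holds 94% of Nordquist, so Camille controls Nordquist.
Camille holds 65% of Auriga, so Camille controls Auriga.
Camille holds 73% of Larkspur, so Camille controls Larkspur.
Camille and Auriga together hold 6% + 63% = 69% of Ridgeback, so Camille controls Ridgeback.
Auriga holds 69% of Caldera, so Camille controls Caldera.
No other company's threshold is met.
Camille controls 5 companies.

5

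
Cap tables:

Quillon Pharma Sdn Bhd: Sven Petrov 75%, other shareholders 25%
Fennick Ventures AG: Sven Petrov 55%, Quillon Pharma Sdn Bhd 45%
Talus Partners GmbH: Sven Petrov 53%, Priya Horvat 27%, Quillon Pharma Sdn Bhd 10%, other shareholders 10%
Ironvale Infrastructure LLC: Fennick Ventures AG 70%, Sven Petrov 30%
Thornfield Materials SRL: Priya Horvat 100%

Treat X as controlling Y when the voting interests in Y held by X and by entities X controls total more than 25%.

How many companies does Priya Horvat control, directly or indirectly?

Priya holds 27% of Talus, so Priya controls Talus.
Priya holds 100% of Thornfield, so Priya controls Thornfield.
No other company's threshold is met.
Priya controls 2 companies.

2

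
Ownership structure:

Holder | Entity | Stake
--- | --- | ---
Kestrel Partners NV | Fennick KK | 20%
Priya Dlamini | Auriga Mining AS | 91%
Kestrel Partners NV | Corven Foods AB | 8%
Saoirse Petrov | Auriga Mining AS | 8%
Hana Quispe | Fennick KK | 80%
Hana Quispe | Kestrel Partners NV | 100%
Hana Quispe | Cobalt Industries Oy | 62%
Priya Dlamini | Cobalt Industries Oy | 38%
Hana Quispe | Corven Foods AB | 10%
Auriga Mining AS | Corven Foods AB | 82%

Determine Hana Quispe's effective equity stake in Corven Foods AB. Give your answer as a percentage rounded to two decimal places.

Hana reaches Corven along 2 paths.
Direct stake: 10% = 10%.
Via Kestrel: 100% × 8% = 8%.
Total: 10% + 8% = 18%.
Rounded: 18.00%.

18.00%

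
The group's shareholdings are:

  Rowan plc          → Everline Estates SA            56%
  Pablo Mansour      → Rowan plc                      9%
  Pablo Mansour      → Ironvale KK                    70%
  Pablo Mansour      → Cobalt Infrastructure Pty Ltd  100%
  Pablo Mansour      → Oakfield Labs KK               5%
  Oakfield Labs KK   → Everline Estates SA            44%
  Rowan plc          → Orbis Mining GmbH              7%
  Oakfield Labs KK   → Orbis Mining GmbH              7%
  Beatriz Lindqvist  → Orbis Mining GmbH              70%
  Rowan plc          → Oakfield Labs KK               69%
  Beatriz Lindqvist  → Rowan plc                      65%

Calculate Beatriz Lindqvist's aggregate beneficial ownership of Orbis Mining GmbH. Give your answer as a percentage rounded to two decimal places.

Beatriz reaches Orbis along 3 paths.
Direct stake: 70% = 70%.
Via Rowan → Oakfield: 65% × 69% × 7% = 3.1395%.
Via Rowan: 65% × 7% = 4.55%.
Total: 70% + 3.1395% + 4.55% = 77.6895%.
Rounded: 77.69%.

77.69%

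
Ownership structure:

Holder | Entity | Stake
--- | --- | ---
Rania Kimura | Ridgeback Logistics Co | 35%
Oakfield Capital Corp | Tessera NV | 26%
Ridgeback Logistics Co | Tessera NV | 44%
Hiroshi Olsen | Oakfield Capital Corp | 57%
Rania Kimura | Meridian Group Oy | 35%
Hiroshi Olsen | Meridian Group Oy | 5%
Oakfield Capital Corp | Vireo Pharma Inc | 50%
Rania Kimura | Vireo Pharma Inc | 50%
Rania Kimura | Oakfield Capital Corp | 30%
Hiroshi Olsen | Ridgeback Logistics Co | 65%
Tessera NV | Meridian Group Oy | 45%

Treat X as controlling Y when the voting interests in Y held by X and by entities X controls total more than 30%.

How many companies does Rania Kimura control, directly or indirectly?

4

Rania holds 35% of Ridgeback, so Rania controls Ridgeback.
Ridgeback holds 44% of Tessera, so Rania controls Tessera.
Rania and Tessera together hold 35% + 45% = 80% of Meridian, so Rania controls Meridian.
Rania holds 50% of Vireo, so Rania controls Vireo.
No other company's threshold is met.
Rania controls 4 companies.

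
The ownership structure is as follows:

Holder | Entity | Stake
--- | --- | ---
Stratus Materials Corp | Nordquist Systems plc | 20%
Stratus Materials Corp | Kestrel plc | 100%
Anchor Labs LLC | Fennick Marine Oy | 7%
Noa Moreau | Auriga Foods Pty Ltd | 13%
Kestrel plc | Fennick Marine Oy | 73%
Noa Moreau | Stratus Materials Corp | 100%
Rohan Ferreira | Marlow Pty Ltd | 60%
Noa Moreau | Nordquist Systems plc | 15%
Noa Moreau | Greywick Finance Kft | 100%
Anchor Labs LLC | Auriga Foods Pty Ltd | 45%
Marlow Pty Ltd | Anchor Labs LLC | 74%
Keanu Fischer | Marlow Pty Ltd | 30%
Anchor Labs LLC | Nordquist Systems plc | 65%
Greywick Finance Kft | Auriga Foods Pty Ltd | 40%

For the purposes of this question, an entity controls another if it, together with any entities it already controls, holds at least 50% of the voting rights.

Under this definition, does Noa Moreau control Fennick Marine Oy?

Yes

Noa holds 100% of Stratus, so Noa controls Stratus.
Stratus holds 100% of Kestrel, so Noa controls Kestrel.
Kestrel holds 73% of Fennick, so Noa controls Fennick.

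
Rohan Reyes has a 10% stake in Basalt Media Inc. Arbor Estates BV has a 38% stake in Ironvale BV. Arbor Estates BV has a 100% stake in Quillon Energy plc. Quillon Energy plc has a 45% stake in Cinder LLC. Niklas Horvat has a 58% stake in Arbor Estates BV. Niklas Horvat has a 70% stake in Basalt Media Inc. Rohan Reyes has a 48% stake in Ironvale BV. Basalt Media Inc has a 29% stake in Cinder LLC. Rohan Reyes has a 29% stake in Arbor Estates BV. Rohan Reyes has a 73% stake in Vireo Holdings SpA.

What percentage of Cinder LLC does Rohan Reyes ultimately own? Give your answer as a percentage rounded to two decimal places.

Rohan reaches Cinder along 2 paths.
Via Basalt: 10% × 29% = 2.9%.
Via Arbor → Quillon: 29% × 100% × 45% = 13.05%.
Total: 2.9% + 13.05% = 15.95%.

15.95%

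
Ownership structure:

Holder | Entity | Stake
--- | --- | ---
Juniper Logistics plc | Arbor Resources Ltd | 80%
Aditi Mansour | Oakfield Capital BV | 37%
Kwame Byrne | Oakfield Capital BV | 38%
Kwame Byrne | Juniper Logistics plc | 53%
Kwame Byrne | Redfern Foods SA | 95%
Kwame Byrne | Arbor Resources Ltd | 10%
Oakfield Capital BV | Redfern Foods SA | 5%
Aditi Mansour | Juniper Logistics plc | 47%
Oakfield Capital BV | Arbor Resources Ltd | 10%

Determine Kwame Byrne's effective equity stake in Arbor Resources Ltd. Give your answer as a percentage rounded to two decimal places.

56.20%

Kwame reaches Arbor along 3 paths.
Via Juniper: 53% × 80% = 42.4%.
Via Oakfield: 38% × 10% = 3.8%.
Direct stake: 10% = 10%.
Total: 42.4% + 3.8% + 10% = 56.2%.
Rounded: 56.20%.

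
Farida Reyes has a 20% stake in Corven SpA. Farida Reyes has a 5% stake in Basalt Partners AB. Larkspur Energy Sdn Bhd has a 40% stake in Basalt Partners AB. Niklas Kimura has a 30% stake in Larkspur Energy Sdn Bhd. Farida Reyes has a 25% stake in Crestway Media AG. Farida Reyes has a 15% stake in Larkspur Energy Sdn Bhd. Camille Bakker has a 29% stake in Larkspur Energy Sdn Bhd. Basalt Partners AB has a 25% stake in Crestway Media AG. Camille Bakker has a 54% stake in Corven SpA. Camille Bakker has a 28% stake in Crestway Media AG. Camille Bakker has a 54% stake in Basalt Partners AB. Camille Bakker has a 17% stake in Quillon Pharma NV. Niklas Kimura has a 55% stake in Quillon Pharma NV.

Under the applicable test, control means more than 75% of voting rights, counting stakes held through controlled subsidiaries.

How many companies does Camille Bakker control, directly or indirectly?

0

Camille's largest direct stake is 54% in Corven, which does not meet the threshold.
Camille controls 0 companies.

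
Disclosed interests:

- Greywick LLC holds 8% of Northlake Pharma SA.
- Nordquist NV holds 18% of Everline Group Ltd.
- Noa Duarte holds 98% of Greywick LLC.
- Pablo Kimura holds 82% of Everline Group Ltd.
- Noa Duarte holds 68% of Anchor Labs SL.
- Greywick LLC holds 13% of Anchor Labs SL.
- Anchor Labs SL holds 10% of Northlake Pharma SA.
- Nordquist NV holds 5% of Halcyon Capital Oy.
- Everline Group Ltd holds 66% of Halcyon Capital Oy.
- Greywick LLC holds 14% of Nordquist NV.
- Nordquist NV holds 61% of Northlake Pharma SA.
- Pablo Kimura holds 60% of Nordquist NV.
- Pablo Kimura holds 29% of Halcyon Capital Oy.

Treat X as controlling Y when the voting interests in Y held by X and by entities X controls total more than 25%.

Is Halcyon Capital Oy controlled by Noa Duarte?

No

Noa holds 98% of Greywick, so Noa controls Greywick.
Greywick and Noa together hold 13% + 68% = 81% of Anchor, so Noa controls Anchor.
Neither Noa nor any entity Noa controls holds any voting interest in Halcyon.
So Noa does not control Halcyon.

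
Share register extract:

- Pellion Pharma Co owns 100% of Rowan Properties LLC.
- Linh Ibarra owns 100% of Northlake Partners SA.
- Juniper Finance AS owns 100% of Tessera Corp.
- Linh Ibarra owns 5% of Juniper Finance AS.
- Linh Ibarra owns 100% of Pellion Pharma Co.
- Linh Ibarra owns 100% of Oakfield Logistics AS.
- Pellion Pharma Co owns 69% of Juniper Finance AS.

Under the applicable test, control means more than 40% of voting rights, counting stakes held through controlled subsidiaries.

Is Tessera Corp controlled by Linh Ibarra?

Linh holds 100% of Pellion, so Linh controls Pellion.
Linh and Pellion together hold 5% + 69% = 74% of Juniper, so Linh controls Juniper.
Juniper holds 100% of Tessera, so Linh controls Tessera.

Yes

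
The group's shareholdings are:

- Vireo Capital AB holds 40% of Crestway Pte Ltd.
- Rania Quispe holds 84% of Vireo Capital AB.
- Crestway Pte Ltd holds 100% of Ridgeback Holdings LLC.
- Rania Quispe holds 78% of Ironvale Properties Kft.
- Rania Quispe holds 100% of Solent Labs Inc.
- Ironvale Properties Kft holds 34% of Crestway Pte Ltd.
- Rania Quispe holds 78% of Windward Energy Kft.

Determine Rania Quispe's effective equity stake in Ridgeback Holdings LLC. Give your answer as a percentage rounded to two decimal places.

Rania reaches Ridgeback along 2 paths.
Via Vireo → Crestway: 84% × 40% × 100% = 33.6%.
Via Ironvale → Crestway: 78% × 34% × 100% = 26.52%.
Total: 33.6% + 26.52% = 60.12%.

60.12%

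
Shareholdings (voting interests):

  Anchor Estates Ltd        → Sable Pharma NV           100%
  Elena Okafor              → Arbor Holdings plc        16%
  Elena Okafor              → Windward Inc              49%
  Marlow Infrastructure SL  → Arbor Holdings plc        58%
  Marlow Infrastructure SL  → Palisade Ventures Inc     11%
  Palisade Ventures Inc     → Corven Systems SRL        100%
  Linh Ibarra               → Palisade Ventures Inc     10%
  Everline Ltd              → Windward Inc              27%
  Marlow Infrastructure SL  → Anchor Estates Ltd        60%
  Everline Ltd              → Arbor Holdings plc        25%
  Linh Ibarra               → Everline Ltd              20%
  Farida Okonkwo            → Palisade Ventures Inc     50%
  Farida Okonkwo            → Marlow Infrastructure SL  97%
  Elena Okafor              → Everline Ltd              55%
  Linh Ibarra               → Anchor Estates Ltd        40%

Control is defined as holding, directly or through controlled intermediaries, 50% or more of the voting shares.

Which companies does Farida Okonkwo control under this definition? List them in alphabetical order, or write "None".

Anchor Estates Ltd, Arbor Holdings plc, Corven Systems SRL, Marlow Infrastructure SL, Palisade Ventures Inc, Sable Pharma NV

Farida holds 97% of Marlow, so Farida controls Marlow.
Marlow holds 58% of Arbor, so Farida controls Arbor.
Marlow holds 60% of Anchor, so Farida controls Anchor.
Marlow and Farida together hold 11% + 50% = 61% of Palisade, so Farida controls Palisade.
Palisade holds 100% of Corven, so Farida controls Corven.
Anchor holds 100% of Sable, so Farida controls Sable.
No other company's threshold is met.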